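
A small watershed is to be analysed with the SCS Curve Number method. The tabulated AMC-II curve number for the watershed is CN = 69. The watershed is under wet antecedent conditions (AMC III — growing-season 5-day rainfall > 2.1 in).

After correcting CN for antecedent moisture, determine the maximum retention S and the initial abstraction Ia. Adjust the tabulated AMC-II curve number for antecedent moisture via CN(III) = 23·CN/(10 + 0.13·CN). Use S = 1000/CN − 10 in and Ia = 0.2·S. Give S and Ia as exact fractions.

S = 3100/1587 in ≈ 1.953 in; Ia = 620/1587 in ≈ 0.391 in

Wet (AMC III): CN(III) = 23·69/(10 + 0.13·69) = 1587/(1897/100) = 158700/1897 ≈ 83.658
S = 1000/(158700/1897) − 10 = 3100/1587 in ≈ 1.953 in
Ia = 0.2·(3100/1587) = 620/1587 in ≈ 0.391 in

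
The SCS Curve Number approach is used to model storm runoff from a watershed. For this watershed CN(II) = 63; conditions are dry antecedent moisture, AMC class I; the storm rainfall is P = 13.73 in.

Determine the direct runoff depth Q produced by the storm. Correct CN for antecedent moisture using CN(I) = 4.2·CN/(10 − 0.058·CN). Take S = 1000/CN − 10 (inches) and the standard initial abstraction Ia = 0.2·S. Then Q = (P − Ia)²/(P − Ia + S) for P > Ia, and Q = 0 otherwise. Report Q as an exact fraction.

Dry (AMC I): CN(I) = 4.2·63/(10 − 0.058·63) = (1323/5)/(3173/500) = 132300/3173 ≈ 41.696
Max retention: S = 1000/(132300/3173) − 10 = 18500/1323 in (≈ 13.983 in)
Ia = 0.2·(18500/1323) = 3700/1323 in ≈ 2.797 in
P − Ia = 13.730 − 2.797 = 1446479/132300 ≈ 10.933 in (> 0, runoff occurs)
Q = (1446479/132300)²/((1446479/132300) + 18500/1323) = (2092301497441/17503290000)/(3296479/132300) = 2092301497441/436124171700 in ≈ 4.797 in

Q = 2092301497441/436124171700 in ≈ 4.797 in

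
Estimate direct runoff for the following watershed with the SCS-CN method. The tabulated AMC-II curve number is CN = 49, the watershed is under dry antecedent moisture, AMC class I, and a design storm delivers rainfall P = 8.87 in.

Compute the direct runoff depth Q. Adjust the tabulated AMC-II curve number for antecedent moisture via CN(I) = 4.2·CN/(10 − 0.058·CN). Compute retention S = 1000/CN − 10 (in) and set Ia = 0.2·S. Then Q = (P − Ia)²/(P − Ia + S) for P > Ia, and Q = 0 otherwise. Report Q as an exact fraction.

Dry (AMC I): CN(I) = 4.2·49/(10 − 0.058·49) = (1029/5)/(3579/500) = 34300/1193 ≈ 28.751
Max retention: S = 1000/(34300/1193) − 10 = 8500/343 in (≈ 24.781 in)
Ia = 0.2·(8500/343) = 1700/343 in ≈ 4.956 in
P − Ia = 8.870 − 4.956 = 134241/34300 ≈ 3.914 in (> 0, runoff occurs)
Runoff Q = (P−Ia)²/(P−Ia+S) = (3.914)²/(3.914+24.781) = 18020646081/33759466300 ≈ 0.534 in

Q = 18020646081/33759466300 in ≈ 0.534 in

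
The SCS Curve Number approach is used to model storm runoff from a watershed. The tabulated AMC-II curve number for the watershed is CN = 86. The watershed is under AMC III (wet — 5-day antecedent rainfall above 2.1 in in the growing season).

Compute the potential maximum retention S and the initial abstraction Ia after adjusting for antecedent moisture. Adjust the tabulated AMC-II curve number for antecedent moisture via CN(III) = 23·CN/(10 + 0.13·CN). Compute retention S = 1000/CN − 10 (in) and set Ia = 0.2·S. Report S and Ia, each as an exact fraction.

S = 700/989 in ≈ 0.708 in; Ia = 140/989 in ≈ 0.142 in

CN(III) from CN(II)=86: (23·86)/(10 + 0.13·86) = 98900/1059 ≈ 93.390
Retention S: 1000/CN − 10 with CN=93.390 → S = 700/989 ≈ 0.708 in
Ia = 0.2·(700/989) = 140/989 in ≈ 0.142 in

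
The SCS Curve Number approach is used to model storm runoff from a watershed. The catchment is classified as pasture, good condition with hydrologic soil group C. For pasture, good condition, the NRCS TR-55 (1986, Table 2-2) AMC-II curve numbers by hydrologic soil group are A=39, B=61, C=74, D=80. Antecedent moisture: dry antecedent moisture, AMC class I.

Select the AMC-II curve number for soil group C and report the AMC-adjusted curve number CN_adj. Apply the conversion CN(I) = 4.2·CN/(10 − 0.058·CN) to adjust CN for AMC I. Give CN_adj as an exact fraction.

CN_adj = 77700/1427 ≈ 54.450

NRCS table: pasture, good condition, soil group C → CN(II) = 74
Dry (AMC I): CN(I) = 4.2·74/(10 − 0.058·74) = (1554/5)/(1427/250) = 77700/1427 ≈ 54.450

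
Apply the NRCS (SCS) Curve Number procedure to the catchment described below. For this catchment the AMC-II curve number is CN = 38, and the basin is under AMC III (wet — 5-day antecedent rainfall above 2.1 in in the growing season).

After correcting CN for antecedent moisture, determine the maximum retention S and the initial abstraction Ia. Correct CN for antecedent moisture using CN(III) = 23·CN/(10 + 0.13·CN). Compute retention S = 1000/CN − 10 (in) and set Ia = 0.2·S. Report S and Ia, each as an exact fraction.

S = 3100/437 in ≈ 7.094 in; Ia = 620/437 in ≈ 1.419 in

Wet (AMC III): CN(III) = 23·38/(10 + 0.13·38) = 874/(747/50) = 43700/747 ≈ 58.501
S = 1000/(43700/747) − 10 = 3100/437 in ≈ 7.094 in
Ia = 0.2·(3100/437) = 620/437 in ≈ 1.419 in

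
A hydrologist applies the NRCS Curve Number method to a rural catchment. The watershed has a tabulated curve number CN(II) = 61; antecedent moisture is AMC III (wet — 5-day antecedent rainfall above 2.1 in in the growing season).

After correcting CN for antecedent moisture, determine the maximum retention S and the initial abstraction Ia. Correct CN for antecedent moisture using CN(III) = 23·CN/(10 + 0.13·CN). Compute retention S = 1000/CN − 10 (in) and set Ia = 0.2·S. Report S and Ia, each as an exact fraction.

S = 3900/1403 in ≈ 2.780 in; Ia = 780/1403 in ≈ 0.556 in

CN(III) from CN(II)=61: (23·61)/(10 + 0.13·61) = 140300/1793 ≈ 78.249
S = 1000/(140300/1793) − 10 = 3900/1403 in ≈ 2.780 in
Initial abstraction Ia = S/5 = (3900/1403)/5 = 780/1403 ≈ 0.556 in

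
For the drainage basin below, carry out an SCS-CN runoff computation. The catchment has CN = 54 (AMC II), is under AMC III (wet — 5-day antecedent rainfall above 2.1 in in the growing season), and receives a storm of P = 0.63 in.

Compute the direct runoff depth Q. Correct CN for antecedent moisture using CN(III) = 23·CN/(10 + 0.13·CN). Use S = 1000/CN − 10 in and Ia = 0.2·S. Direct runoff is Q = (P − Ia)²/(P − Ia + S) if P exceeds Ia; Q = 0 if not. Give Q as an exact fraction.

Q = 0 in ≈ 0.000 in

Wet (AMC III): CN(III) = 23·54/(10 + 0.13·54) = 1242/(851/50) = 2700/37 ≈ 72.973
Max retention: S = 1000/(2700/37) − 10 = 100/27 in (≈ 3.704 in)
Ia = 0.2·(100/27) = 20/27 in ≈ 0.741 in
P = 0.630 ≤ Ia = 0.741 in: entire storm abstracted, Q = 0.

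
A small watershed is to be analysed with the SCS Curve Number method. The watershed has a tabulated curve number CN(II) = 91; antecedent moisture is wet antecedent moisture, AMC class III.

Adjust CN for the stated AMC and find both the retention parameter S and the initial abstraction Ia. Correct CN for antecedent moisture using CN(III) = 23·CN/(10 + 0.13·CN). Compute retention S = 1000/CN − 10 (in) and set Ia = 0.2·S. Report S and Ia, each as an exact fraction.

Wet (AMC III): CN(III) = 23·91/(10 + 0.13·91) = 2093/(2183/100) = 209300/2183 ≈ 95.877
Retention S: 1000/CN − 10 with CN=95.877 → S = 900/2093 ≈ 0.430 in
Ia = 0.2·(900/2093) = 180/2093 in ≈ 0.086 in

S = 900/2093 in ≈ 0.430 in; Ia = 180/2093 in ≈ 0.086 in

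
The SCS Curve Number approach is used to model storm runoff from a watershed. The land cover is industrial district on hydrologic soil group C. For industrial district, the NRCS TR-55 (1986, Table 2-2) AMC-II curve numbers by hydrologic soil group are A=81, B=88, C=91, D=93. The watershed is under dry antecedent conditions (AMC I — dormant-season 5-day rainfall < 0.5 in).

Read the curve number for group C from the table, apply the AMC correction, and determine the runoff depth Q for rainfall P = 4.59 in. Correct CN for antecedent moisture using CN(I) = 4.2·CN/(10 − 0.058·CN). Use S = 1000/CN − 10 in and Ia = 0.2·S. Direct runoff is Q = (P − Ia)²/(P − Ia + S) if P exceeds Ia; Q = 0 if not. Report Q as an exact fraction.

Q = 22948279563/8756265700 in ≈ 2.621 in

NRCS table: industrial district, soil group C → CN(II) = 91
Adjust CN=91 to AMC I: 4.2·91/(10 − 0.058·91) → (1911/5) ÷ (2361/500) = 63700/787 ≈ 80.940
S = 1000/(63700/787) − 10 = 1500/637 in ≈ 2.355 in
Ia = 0.2·(1500/637) = 300/637 in ≈ 0.471 in
Since P=4.590 > Ia=0.471: effective rainfall P−Ia = 262383/63700 in
Runoff Q = (P−Ia)²/(P−Ia+S) = (4.119)²/(4.119+2.355) = 22948279563/8756265700 ≈ 2.621 in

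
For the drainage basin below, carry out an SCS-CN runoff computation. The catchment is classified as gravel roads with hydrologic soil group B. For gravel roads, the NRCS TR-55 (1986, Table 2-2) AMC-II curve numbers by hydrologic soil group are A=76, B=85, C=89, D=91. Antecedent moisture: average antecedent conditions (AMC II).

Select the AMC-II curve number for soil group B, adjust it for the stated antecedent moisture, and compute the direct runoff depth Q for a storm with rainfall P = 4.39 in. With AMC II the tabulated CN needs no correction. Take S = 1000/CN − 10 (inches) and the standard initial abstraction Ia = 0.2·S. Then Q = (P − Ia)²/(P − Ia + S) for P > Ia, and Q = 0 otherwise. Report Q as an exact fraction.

Q = 47100769/16767100 in ≈ 2.809 in

NRCS table: gravel roads, soil group B → CN(II) = 85
CN(II) = 85; AMC II needs no correction.
Retention S: 1000/CN − 10 with CN=85.000 → S = 30/17 ≈ 1.765 in
Ia = 0.2·(30/17) = 6/17 in ≈ 0.353 in
Since P=4.390 > Ia=0.353: effective rainfall P−Ia = 6863/1700 in
Q: (6863/1700)² ÷ (9863/1700) = 47100769/16767100 in (≈ 2.809 in)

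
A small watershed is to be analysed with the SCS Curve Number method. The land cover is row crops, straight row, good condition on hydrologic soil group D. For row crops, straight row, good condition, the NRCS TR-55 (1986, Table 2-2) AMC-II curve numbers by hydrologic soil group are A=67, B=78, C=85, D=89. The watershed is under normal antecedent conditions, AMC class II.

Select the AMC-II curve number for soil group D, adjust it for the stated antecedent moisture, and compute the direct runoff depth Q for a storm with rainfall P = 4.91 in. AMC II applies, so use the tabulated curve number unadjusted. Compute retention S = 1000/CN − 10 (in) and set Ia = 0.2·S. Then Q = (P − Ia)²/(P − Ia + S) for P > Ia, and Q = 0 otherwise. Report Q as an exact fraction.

NRCS table: row crops, straight row, good condition, soil group D → CN(II) = 89
CN(II) = 89; AMC II needs no correction.
Max retention: S = 1000/89 − 10 = 110/89 in (≈ 1.236 in)
Initial abstraction Ia = S/5 = (110/89)/5 = 22/89 ≈ 0.247 in
Since P=4.910 > Ia=0.247: effective rainfall P−Ia = 41499/8900 in
Q = (41499/8900)²/((41499/8900) + 110/89) = (1722167001/79210000)/(52499/8900) = 1722167001/467241100 in ≈ 3.686 in

Q = 1722167001/467241100 in ≈ 3.686 in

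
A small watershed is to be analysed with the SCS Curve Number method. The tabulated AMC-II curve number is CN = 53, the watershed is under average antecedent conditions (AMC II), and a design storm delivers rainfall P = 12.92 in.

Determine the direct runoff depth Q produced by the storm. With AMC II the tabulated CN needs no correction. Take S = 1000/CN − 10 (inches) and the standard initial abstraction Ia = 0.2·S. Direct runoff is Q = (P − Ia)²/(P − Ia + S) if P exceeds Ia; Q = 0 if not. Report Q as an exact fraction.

Q = 218123361/35137675 in ≈ 6.208 in

CN(II) = 53; AMC II needs no correction.
S = 1000/53 − 10 = 470/53 in ≈ 8.868 in
Ia = 0.2S: 0.2·8.868 = 1.774 in (exactly 94/53)
P − Ia = 12.920 − 1.774 = 14769/1325 ≈ 11.146 in (> 0, runoff occurs)
Q: (14769/1325)² ÷ (26519/1325) = 218123361/35137675 in (≈ 6.208 in)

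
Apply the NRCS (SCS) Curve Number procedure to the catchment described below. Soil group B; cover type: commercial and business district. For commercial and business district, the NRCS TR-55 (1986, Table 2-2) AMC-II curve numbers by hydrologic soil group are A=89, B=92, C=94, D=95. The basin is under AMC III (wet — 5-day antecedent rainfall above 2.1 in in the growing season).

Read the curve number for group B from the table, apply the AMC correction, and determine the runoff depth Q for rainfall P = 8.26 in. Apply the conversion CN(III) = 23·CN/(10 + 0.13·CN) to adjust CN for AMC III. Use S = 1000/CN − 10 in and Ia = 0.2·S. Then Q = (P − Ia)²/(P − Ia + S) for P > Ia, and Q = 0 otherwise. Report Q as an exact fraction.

NRCS table: commercial and business district, soil group B → CN(II) = 92
Adjust CN=92 to AMC III: 23·92/(10 + 0.13·92) → 2116 ÷ (549/25) = 52900/549 ≈ 96.357
S = 1000/(52900/549) − 10 = 200/529 in ≈ 0.378 in
Ia = 0.2·(200/529) = 40/529 in ≈ 0.076 in
Excess rainfall: 8.260 − 0.076 = 8.184 in; P > Ia so Q > 0
Q: (216477/26450)² ÷ (226477/26450) = 46862291529/5990316650 in (≈ 7.823 in)

Q = 46862291529/5990316650 in ≈ 7.823 in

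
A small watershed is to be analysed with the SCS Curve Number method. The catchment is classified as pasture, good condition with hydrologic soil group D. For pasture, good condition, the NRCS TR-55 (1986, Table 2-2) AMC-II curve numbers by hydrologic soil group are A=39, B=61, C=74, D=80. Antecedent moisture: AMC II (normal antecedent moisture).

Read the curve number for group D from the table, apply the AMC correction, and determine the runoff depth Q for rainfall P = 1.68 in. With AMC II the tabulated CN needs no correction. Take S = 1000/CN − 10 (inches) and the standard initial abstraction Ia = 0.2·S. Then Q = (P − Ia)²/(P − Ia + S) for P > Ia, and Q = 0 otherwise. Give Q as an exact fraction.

Q = 3481/9200 in ≈ 0.378 in

NRCS table: pasture, good condition, soil group D → CN(II) = 80
CN(II) = 80; AMC II needs no correction.
Max retention: S = 1000/80 − 10 = 5/2 in (≈ 2.500 in)
Ia = 0.2S: 0.2·2.500 = 0.500 in (exactly 1/2)
P − Ia = 1.680 − 0.500 = 59/50 ≈ 1.180 in (> 0, runoff occurs)
Runoff Q = (P−Ia)²/(P−Ia+S) = (1.180)²/(1.180+2.500) = 3481/9200 ≈ 0.378 in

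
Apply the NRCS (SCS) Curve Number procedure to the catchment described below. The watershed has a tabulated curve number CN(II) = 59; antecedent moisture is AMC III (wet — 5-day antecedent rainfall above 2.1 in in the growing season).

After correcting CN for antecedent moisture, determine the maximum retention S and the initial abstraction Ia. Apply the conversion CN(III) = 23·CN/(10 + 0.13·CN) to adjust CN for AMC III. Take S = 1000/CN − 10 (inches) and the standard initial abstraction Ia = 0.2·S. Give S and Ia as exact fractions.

CN(III) from CN(II)=59: (23·59)/(10 + 0.13·59) = 135700/1767 ≈ 76.797
Retention S: 1000/CN − 10 with CN=76.797 → S = 4100/1357 ≈ 3.021 in
Ia = 0.2S: 0.2·3.021 = 0.604 in (exactly 820/1357)

S = 4100/1357 in ≈ 3.021 in; Ia = 820/1357 in ≈ 0.604 in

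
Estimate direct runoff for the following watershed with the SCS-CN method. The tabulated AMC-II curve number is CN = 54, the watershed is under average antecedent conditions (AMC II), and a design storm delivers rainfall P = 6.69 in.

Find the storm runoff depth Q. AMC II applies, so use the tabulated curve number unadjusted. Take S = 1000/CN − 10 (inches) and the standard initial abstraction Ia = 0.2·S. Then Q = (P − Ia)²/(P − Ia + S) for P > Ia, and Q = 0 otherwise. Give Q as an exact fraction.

Q = 181252369/98450100 in ≈ 1.841 in

CN(II) = 54; AMC II needs no correction.
S = 1000/54 − 10 = 230/27 in ≈ 8.519 in
Ia = 0.2S: 0.2·8.519 = 1.704 in (exactly 46/27)
Excess rainfall: 6.690 − 1.704 = 4.986 in; P > Ia so Q > 0
Q: (13463/2700)² ÷ (36463/2700) = 181252369/98450100 in (≈ 1.841 in)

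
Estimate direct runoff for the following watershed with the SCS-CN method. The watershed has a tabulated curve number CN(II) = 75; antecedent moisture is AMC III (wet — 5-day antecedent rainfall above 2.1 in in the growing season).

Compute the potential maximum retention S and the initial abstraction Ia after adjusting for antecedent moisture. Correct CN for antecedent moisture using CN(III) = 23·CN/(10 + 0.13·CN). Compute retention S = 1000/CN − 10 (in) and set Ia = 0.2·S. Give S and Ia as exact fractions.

Wet (AMC III): CN(III) = 23·75/(10 + 0.13·75) = 1725/(79/4) = 6900/79 ≈ 87.342
Retention S: 1000/CN − 10 with CN=87.342 → S = 100/69 ≈ 1.449 in
Ia = 0.2S: 0.2·1.449 = 0.290 in (exactly 20/69)

S = 100/69 in ≈ 1.449 in; Ia = 20/69 in ≈ 0.290 in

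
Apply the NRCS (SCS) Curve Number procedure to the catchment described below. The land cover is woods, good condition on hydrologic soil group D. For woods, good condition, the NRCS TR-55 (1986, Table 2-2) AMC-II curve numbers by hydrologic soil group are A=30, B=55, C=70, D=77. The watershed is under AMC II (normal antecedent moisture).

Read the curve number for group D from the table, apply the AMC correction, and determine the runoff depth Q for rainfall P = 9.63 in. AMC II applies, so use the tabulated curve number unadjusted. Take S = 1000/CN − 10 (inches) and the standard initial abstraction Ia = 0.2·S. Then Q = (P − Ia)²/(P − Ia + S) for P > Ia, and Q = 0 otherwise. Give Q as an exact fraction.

NRCS table: woods, good condition, soil group D → CN(II) = 77
CN(II) = 77; AMC II needs no correction.
Max retention: S = 1000/77 − 10 = 230/77 in (≈ 2.987 in)
Ia = 0.2·(230/77) = 46/77 in ≈ 0.597 in
Since P=9.630 > Ia=0.597: effective rainfall P−Ia = 69551/7700 in
Q: (69551/7700)² ÷ (92551/7700) = 4837341601/712642700 in (≈ 6.788 in)

Q = 4837341601/712642700 in ≈ 6.788 in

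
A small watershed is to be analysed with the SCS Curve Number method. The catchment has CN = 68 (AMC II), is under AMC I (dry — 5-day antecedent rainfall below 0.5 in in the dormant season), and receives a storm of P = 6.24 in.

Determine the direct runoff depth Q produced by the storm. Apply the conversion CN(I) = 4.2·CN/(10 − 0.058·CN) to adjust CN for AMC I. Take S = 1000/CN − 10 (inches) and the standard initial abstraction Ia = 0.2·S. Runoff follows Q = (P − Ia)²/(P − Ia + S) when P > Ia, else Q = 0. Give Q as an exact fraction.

CN(I) from CN(II)=68: (4.2·68)/(10 − 0.058·68) = 35700/757 ≈ 47.160
S = 1000/(35700/757) − 10 = 4000/357 in ≈ 11.204 in
Ia = 0.2S: 0.2·11.204 = 2.241 in (exactly 800/357)
Excess rainfall: 6.240 − 2.241 = 3.999 in; P > Ia so Q > 0
Q = (35692/8925)²/((35692/8925) + 4000/357) = (1273918864/79655625)/(135692/8925) = 318479716/302762775 in ≈ 1.052 in

Q = 318479716/302762775 in ≈ 1.052 in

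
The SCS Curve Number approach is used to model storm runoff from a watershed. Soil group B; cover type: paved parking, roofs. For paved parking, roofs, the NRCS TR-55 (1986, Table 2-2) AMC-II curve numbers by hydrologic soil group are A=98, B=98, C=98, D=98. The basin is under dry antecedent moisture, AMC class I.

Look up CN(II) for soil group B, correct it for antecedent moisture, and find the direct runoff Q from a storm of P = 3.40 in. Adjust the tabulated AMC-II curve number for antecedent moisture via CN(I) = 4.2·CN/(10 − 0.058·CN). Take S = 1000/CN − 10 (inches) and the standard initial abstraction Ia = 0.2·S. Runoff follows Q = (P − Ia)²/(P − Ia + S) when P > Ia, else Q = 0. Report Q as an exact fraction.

NRCS table: paved parking, roofs, soil group B → CN(II) = 98
Dry (AMC I): CN(I) = 4.2·98/(10 − 0.058·98) = (2058/5)/(1079/250) = 102900/1079 ≈ 95.366
S = 1000/(102900/1079) − 10 = 500/1029 in ≈ 0.486 in
Initial abstraction Ia = S/5 = (500/1029)/5 = 100/1029 ≈ 0.097 in
Since P=3.400 > Ia=0.097: effective rainfall P−Ia = 16993/5145 in
Q: (16993/5145)² ÷ (19493/5145) = 288762049/100291485 in (≈ 2.879 in)

Q = 288762049/100291485 in ≈ 2.879 in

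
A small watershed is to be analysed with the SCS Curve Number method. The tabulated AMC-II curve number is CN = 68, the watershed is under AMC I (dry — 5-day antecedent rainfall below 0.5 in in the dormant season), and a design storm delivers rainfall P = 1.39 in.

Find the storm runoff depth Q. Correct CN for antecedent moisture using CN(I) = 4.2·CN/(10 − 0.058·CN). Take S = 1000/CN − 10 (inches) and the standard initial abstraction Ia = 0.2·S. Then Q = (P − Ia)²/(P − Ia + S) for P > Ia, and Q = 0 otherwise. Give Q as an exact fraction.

Q = 0 in ≈ 0.000 in

Dry (AMC I): CN(I) = 4.2·68/(10 − 0.058·68) = (1428/5)/(757/125) = 35700/757 ≈ 47.160
Retention S: 1000/CN − 10 with CN=47.160 → S = 4000/357 ≈ 11.204 in
Initial abstraction Ia = S/5 = (4000/357)/5 = 800/357 ≈ 2.241 in
P = 1.390 ≤ Ia = 2.241 in: entire storm abstracted, Q = 0.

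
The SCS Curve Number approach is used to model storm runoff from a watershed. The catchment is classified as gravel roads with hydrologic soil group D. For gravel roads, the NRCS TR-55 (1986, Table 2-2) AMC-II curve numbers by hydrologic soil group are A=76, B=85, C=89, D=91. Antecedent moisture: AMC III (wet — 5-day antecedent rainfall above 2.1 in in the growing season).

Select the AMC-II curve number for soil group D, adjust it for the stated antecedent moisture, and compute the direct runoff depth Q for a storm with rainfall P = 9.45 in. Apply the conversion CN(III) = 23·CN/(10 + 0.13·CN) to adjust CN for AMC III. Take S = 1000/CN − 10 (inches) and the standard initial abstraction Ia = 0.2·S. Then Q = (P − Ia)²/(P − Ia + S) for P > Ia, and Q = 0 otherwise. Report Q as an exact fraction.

Q = 17071774281/1906848580 in ≈ 8.953 in

NRCS table: gravel roads, soil group D → CN(II) = 91
CN(III) from CN(II)=91: (23·91)/(10 + 0.13·91) = 209300/2183 ≈ 95.877
Max retention: S = 1000/(209300/2183) − 10 = 900/2093 in (≈ 0.430 in)
Ia = 0.2·(900/2093) = 180/2093 in ≈ 0.086 in
Since P=9.450 > Ia=0.086: effective rainfall P−Ia = 391977/41860 in
Q = (391977/41860)²/((391977/41860) + 900/2093) = (153645968529/1752259600)/(409977/41860) = 17071774281/1906848580 in ≈ 8.953 in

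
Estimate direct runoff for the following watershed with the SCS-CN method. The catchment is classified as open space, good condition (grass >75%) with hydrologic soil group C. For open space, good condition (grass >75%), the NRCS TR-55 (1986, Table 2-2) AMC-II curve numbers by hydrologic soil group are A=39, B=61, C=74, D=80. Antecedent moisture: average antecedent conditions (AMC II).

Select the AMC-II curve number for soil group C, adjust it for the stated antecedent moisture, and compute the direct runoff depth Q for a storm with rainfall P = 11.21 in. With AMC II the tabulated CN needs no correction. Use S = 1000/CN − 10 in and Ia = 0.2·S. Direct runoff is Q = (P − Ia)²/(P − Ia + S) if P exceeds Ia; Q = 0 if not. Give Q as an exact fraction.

Q = 1511421129/191944900 in ≈ 7.874 in

NRCS table: open space, good condition (grass >75%), soil group C → CN(II) = 74
Average conditions: CN = 74 (no AMC adjustment).
S = 1000/74 − 10 = 130/37 in ≈ 3.514 in
Ia = 0.2S: 0.2·3.514 = 0.703 in (exactly 26/37)
Excess rainfall: 11.210 − 0.703 = 10.507 in; P > Ia so Q > 0
Runoff Q = (P−Ia)²/(P−Ia+S) = (10.507)²/(10.507+3.514) = 1511421129/191944900 ≈ 7.874 in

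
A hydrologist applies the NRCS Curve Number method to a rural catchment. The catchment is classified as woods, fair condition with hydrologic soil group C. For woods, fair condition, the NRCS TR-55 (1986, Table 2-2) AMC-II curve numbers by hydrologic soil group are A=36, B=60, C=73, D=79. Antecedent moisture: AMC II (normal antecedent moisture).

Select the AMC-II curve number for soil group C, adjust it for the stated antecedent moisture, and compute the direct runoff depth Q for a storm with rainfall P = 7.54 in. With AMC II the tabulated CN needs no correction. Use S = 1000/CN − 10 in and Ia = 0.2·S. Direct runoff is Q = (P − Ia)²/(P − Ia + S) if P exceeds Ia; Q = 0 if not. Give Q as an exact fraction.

Q = 616082041/139871650 in ≈ 4.405 in

NRCS table: woods, fair condition, soil group C → CN(II) = 73
Average conditions: CN = 73 (no AMC adjustment).
Max retention: S = 1000/73 − 10 = 270/73 in (≈ 3.699 in)
Ia = 0.2S: 0.2·3.699 = 0.740 in (exactly 54/73)
Excess rainfall: 7.540 − 0.740 = 6.800 in; P > Ia so Q > 0
Runoff Q = (P−Ia)²/(P−Ia+S) = (6.800)²/(6.800+3.699) = 616082041/139871650 ≈ 4.405 in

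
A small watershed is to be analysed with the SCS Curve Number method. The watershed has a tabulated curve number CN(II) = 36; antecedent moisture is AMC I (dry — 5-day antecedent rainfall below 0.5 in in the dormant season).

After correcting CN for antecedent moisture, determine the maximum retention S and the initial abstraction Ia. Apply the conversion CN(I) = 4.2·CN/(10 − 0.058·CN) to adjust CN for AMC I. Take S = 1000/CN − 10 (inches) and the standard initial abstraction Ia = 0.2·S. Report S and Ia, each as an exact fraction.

S = 8000/189 in ≈ 42.328 in; Ia = 1600/189 in ≈ 8.466 in

Adjust CN=36 to AMC I: 4.2·36/(10 − 0.058·36) → (756/5) ÷ (989/125) = 18900/989 ≈ 19.110
S = 1000/(18900/989) − 10 = 8000/189 in ≈ 42.328 in
Ia = 0.2·(8000/189) = 1600/189 in ≈ 8.466 in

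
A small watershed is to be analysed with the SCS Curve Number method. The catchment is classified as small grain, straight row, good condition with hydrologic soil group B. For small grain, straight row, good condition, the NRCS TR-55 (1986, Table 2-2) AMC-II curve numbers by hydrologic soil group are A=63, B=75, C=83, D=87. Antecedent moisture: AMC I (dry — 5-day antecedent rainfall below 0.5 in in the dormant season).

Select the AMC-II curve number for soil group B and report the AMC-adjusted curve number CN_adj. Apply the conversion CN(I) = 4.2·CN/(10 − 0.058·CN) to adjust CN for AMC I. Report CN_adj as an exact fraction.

NRCS table: small grain, straight row, good condition, soil group B → CN(II) = 75
Adjust CN=75 to AMC I: 4.2·75/(10 − 0.058·75) → 315 ÷ (113/20) = 6300/113 ≈ 55.752

CN_adj = 6300/113 ≈ 55.752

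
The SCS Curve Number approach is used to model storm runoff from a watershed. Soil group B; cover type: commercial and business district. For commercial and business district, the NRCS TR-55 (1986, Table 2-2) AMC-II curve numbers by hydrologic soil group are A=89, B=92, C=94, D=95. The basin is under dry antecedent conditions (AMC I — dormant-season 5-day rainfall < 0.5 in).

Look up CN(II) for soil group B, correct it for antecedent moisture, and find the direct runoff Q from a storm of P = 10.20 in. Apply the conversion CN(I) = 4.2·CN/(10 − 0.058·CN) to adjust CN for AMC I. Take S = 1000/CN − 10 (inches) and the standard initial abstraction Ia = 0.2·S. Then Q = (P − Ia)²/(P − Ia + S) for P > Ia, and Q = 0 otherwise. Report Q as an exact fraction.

Q = 558518689/69148695 in ≈ 8.077 in

NRCS table: commercial and business district, soil group B → CN(II) = 92
CN(I) from CN(II)=92: (4.2·92)/(10 − 0.058·92) = 48300/583 ≈ 82.847
S = 1000/(48300/583) − 10 = 1000/483 in ≈ 2.070 in
Initial abstraction Ia = S/5 = (1000/483)/5 = 200/483 ≈ 0.414 in
P − Ia = 10.200 − 0.414 = 23633/2415 ≈ 9.786 in (> 0, runoff occurs)
Runoff Q = (P−Ia)²/(P−Ia+S) = (9.786)²/(9.786+2.070) = 558518689/69148695 ≈ 8.077 in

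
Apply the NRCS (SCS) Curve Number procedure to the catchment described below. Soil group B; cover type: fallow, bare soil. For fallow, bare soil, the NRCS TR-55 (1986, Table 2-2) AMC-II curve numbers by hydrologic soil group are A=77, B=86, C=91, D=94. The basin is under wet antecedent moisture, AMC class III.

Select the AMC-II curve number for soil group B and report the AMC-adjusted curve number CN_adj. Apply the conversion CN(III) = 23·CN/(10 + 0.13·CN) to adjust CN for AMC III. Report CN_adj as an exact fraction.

NRCS table: fallow, bare soil, soil group B → CN(II) = 86
CN(III) from CN(II)=86: (23·86)/(10 + 0.13·86) = 98900/1059 ≈ 93.390

CN_adj = 98900/1059 ≈ 93.390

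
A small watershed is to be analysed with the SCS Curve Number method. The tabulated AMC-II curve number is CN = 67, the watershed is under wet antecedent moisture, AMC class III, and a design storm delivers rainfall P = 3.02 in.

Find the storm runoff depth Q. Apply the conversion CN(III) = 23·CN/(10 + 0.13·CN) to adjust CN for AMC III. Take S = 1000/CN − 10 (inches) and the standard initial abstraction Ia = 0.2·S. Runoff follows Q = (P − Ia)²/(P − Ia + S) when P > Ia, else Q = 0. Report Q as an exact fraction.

Q = 39876495481/28099441550 in ≈ 1.419 in

Wet (AMC III): CN(III) = 23·67/(10 + 0.13·67) = 1541/(1871/100) = 154100/1871 ≈ 82.362
Max retention: S = 1000/(154100/1871) − 10 = 3300/1541 in (≈ 2.141 in)
Ia = 0.2S: 0.2·2.141 = 0.428 in (exactly 660/1541)
Since P=3.020 > Ia=0.428: effective rainfall P−Ia = 199691/77050 in
Q: (199691/77050)² ÷ (364691/77050) = 39876495481/28099441550 in (≈ 1.419 in)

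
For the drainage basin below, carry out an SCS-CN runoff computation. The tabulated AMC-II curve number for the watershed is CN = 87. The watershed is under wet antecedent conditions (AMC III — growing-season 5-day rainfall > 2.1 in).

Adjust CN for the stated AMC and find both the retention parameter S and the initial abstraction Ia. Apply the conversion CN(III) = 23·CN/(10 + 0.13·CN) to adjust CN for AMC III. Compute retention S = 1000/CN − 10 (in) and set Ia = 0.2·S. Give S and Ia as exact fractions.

Adjust CN=87 to AMC III: 23·87/(10 + 0.13·87) → 2001 ÷ (2131/100) = 200100/2131 ≈ 93.900
Max retention: S = 1000/(200100/2131) − 10 = 1300/2001 in (≈ 0.650 in)
Initial abstraction Ia = S/5 = (1300/2001)/5 = 260/2001 ≈ 0.130 in

S = 1300/2001 in ≈ 0.650 in; Ia = 260/2001 in ≈ 0.130 in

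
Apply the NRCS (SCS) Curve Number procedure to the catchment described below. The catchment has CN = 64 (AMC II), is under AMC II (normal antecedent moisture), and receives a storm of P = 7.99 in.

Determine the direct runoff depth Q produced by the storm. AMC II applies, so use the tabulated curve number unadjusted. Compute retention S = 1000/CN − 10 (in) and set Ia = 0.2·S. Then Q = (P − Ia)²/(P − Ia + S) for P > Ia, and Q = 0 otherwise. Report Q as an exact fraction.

Q = 1885129/499600 in ≈ 3.773 in

AMC II — tabulated CN = 64 applies directly.
Max retention: S = 1000/64 − 10 = 45/8 in (≈ 5.625 in)
Ia = 0.2S: 0.2·5.625 = 1.125 in (exactly 9/8)
Since P=7.990 > Ia=1.125: effective rainfall P−Ia = 1373/200 in
Runoff Q = (P−Ia)²/(P−Ia+S) = (6.865)²/(6.865+5.625) = 1885129/499600 ≈ 3.773 in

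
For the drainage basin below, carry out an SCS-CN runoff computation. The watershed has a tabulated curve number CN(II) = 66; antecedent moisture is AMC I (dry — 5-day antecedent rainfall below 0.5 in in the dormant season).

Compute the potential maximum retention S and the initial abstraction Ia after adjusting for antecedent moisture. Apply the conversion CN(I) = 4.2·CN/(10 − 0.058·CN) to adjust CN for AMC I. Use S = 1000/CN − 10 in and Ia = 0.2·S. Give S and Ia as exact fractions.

S = 8500/693 in ≈ 12.266 in; Ia = 1700/693 in ≈ 2.453 in

Dry (AMC I): CN(I) = 4.2·66/(10 − 0.058·66) = (1386/5)/(1543/250) = 69300/1543 ≈ 44.913
S = 1000/(69300/1543) − 10 = 8500/693 in ≈ 12.266 in
Ia = 0.2S: 0.2·12.266 = 2.453 in (exactly 1700/693)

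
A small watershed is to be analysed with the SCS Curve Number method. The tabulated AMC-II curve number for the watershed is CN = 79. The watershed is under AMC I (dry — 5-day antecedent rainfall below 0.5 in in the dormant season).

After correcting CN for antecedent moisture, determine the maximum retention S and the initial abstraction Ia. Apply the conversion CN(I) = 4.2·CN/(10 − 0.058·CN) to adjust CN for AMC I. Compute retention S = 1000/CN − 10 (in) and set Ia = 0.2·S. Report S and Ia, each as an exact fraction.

S = 500/79 in ≈ 6.329 in; Ia = 100/79 in ≈ 1.266 in

Dry (AMC I): CN(I) = 4.2·79/(10 − 0.058·79) = (1659/5)/(2709/500) = 7900/129 ≈ 61.240
Retention S: 1000/CN − 10 with CN=61.240 → S = 500/79 ≈ 6.329 in
Ia = 0.2S: 0.2·6.329 = 1.266 in (exactly 100/79)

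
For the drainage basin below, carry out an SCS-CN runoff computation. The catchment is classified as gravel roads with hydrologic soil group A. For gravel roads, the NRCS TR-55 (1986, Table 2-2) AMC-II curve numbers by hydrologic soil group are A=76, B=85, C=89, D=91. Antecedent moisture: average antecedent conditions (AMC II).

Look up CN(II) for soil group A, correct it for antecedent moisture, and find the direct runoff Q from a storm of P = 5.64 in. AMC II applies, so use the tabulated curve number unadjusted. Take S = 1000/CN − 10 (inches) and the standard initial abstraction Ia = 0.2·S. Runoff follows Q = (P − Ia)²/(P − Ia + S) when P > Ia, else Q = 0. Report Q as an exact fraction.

NRCS table: gravel roads, soil group A → CN(II) = 76
CN(II) = 76; AMC II needs no correction.
Max retention: S = 1000/76 − 10 = 60/19 in (≈ 3.158 in)
Ia = 0.2S: 0.2·3.158 = 0.632 in (exactly 12/19)
P − Ia = 5.640 − 0.632 = 2379/475 ≈ 5.008 in (> 0, runoff occurs)
Q: (2379/475)² ÷ (3879/475) = 628849/204725 in (≈ 3.072 in)

Q = 628849/204725 in ≈ 3.072 in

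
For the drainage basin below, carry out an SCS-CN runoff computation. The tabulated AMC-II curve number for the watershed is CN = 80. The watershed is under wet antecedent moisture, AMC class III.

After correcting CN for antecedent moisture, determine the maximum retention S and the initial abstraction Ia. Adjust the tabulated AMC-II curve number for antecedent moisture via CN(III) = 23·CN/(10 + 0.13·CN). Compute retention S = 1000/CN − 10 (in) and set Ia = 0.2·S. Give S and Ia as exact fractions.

S = 25/23 in ≈ 1.087 in; Ia = 5/23 in ≈ 0.217 in

Wet (AMC III): CN(III) = 23·80/(10 + 0.13·80) = 1840/(102/5) = 4600/51 ≈ 90.196
S = 1000/(4600/51) − 10 = 25/23 in ≈ 1.087 in
Ia = 0.2·(25/23) = 5/23 in ≈ 0.217 in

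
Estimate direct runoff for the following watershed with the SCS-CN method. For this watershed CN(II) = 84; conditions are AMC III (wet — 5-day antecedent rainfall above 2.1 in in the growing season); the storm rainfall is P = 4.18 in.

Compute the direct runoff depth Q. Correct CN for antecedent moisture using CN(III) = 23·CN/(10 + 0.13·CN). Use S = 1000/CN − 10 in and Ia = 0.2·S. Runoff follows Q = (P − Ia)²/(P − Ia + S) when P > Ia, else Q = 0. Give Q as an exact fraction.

Wet (AMC III): CN(III) = 23·84/(10 + 0.13·84) = 1932/(523/25) = 48300/523 ≈ 92.352
S = 1000/(48300/523) − 10 = 400/483 in ≈ 0.828 in
Initial abstraction Ia = S/5 = (400/483)/5 = 80/483 ≈ 0.166 in
Since P=4.180 > Ia=0.166: effective rainfall P−Ia = 96947/24150 in
Q = (96947/24150)²/((96947/24150) + 400/483) = (9398720809/583222500)/(116947/24150) = 9398720809/2824270050 in ≈ 3.328 in

Q = 9398720809/2824270050 in ≈ 3.328 in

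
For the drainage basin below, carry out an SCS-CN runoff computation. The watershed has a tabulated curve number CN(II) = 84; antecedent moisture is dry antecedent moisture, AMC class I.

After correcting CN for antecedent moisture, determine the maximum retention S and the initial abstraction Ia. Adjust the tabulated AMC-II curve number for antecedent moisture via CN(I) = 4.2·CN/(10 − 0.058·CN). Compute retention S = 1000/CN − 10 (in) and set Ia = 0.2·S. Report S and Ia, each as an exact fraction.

S = 2000/441 in ≈ 4.535 in; Ia = 400/441 in ≈ 0.907 in

Dry (AMC I): CN(I) = 4.2·84/(10 − 0.058·84) = (1764/5)/(641/125) = 44100/641 ≈ 68.799
Max retention: S = 1000/(44100/641) − 10 = 2000/441 in (≈ 4.535 in)
Ia = 0.2·(2000/441) = 400/441 in ≈ 0.907 in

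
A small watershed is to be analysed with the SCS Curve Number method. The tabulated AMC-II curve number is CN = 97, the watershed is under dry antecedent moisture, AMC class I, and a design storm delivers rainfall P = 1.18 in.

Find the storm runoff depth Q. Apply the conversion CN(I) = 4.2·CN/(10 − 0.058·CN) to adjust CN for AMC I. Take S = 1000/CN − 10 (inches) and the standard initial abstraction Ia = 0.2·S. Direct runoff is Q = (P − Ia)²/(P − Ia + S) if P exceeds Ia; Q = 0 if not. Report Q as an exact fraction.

Q = 1229273721/2039070950 in ≈ 0.603 in

Dry (AMC I): CN(I) = 4.2·97/(10 − 0.058·97) = (2037/5)/(2187/500) = 67900/729 ≈ 93.141
Max retention: S = 1000/(67900/729) − 10 = 500/679 in (≈ 0.736 in)
Ia = 0.2·(500/679) = 100/679 in ≈ 0.147 in
Excess rainfall: 1.180 − 0.147 = 1.033 in; P > Ia so Q > 0
Q: (35061/33950)² ÷ (60061/33950) = 1229273721/2039070950 in (≈ 0.603 in)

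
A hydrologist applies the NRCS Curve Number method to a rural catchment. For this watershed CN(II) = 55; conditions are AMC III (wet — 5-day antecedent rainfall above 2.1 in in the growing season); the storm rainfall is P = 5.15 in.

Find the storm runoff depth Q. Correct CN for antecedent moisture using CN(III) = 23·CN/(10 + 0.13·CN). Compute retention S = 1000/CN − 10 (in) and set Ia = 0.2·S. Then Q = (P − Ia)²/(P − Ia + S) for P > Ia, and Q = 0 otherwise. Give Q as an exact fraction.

CN(III) from CN(II)=55: (23·55)/(10 + 0.13·55) = 25300/343 ≈ 73.761
S = 1000/(25300/343) − 10 = 900/253 in ≈ 3.557 in
Ia = 0.2S: 0.2·3.557 = 0.711 in (exactly 180/253)
P − Ia = 5.150 − 0.711 = 22459/5060 ≈ 4.439 in (> 0, runoff occurs)
Q = (22459/5060)²/((22459/5060) + 900/253) = (504406681/25603600)/(40459/5060) = 504406681/204722540 in ≈ 2.464 in

Q = 504406681/204722540 in ≈ 2.464 in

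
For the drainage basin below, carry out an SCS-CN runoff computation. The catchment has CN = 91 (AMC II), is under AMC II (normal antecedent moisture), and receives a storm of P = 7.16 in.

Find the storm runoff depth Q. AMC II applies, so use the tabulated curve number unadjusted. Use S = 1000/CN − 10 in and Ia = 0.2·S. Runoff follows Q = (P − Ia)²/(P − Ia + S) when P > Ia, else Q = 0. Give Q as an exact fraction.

Q = 250873921/41152475 in ≈ 6.096 in

Average conditions: CN = 91 (no AMC adjustment).
Max retention: S = 1000/91 − 10 = 90/91 in (≈ 0.989 in)
Initial abstraction Ia = S/5 = (90/91)/5 = 18/91 ≈ 0.198 in
P − Ia = 7.160 − 0.198 = 15839/2275 ≈ 6.962 in (> 0, runoff occurs)
Q: (15839/2275)² ÷ (18089/2275) = 250873921/41152475 in (≈ 6.096 in)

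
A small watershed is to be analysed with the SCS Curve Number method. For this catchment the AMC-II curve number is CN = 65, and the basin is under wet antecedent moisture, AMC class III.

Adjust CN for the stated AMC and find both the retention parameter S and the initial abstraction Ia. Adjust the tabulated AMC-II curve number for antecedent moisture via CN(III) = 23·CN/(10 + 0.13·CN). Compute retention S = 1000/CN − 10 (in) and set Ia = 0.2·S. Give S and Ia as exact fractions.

Wet (AMC III): CN(III) = 23·65/(10 + 0.13·65) = 1495/(369/20) = 29900/369 ≈ 81.030
S = 1000/(29900/369) − 10 = 700/299 in ≈ 2.341 in
Initial abstraction Ia = S/5 = (700/299)/5 = 140/299 ≈ 0.468 in

S = 700/299 in ≈ 2.341 in; Ia = 140/299 in ≈ 0.468 in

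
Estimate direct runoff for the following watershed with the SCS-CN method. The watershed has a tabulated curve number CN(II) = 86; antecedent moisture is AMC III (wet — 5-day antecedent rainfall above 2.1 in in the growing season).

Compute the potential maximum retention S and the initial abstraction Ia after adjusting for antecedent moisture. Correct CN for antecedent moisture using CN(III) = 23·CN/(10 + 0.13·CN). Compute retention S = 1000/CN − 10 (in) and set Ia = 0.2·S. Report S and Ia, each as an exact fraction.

Wet (AMC III): CN(III) = 23·86/(10 + 0.13·86) = 1978/(1059/50) = 98900/1059 ≈ 93.390
S = 1000/(98900/1059) − 10 = 700/989 in ≈ 0.708 in
Ia = 0.2·(700/989) = 140/989 in ≈ 0.142 in

S = 700/989 in ≈ 0.708 in; Ia = 140/989 in ≈ 0.142 in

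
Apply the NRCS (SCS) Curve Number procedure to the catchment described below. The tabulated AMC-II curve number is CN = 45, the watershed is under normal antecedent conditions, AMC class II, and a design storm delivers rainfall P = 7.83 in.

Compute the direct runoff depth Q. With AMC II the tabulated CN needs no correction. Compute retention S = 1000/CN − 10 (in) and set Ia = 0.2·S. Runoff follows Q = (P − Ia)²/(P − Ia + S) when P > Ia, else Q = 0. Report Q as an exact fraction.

Q = 23493409/14262300 in ≈ 1.647 in

Average conditions: CN = 45 (no AMC adjustment).
S = 1000/45 − 10 = 110/9 in ≈ 12.222 in
Ia = 0.2S: 0.2·12.222 = 2.444 in (exactly 22/9)
P − Ia = 7.830 − 2.444 = 4847/900 ≈ 5.386 in (> 0, runoff occurs)
Runoff Q = (P−Ia)²/(P−Ia+S) = (5.386)²/(5.386+12.222) = 23493409/14262300 ≈ 1.647 in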